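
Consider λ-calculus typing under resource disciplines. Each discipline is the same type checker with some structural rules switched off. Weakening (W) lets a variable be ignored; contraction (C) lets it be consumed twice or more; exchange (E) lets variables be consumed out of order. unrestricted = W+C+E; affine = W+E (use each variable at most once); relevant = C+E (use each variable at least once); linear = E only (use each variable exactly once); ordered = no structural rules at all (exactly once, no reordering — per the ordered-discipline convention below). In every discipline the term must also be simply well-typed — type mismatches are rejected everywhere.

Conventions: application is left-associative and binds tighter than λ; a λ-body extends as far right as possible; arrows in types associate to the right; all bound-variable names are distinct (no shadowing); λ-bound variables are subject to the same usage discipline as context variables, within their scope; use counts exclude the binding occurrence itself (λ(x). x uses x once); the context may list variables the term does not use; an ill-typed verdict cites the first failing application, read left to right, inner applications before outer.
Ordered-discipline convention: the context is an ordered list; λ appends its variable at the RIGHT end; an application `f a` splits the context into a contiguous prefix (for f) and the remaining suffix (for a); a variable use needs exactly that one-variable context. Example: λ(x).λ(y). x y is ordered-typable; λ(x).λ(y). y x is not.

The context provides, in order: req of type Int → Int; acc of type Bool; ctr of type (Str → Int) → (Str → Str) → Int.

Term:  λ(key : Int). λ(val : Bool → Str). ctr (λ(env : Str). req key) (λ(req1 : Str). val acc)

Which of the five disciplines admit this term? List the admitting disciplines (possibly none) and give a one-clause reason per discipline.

accepted by: affine, unrestricted
use counts: req ×1, acc ×1, ctr ×1, key (λ-bound) ×1, val (λ-bound) ×1, env (λ-bound) ×0, req1 (λ-bound) ×0
order of uses: ctr, req, key, val, acc
typing: the term checks, with type Int → (Bool → Str) → Int
ordered: ✗, env, req1 never used (weakening)
linear: ✗, env, req1 never used (weakening)
affine: ✓, no duplicate uses among req, acc, ctr, key, val, env, req1
relevant: ✗, env, req1 never used (weakening)
unrestricted: ✓, simply typable at Int → (Bool → Str) → Int; W, C, E all held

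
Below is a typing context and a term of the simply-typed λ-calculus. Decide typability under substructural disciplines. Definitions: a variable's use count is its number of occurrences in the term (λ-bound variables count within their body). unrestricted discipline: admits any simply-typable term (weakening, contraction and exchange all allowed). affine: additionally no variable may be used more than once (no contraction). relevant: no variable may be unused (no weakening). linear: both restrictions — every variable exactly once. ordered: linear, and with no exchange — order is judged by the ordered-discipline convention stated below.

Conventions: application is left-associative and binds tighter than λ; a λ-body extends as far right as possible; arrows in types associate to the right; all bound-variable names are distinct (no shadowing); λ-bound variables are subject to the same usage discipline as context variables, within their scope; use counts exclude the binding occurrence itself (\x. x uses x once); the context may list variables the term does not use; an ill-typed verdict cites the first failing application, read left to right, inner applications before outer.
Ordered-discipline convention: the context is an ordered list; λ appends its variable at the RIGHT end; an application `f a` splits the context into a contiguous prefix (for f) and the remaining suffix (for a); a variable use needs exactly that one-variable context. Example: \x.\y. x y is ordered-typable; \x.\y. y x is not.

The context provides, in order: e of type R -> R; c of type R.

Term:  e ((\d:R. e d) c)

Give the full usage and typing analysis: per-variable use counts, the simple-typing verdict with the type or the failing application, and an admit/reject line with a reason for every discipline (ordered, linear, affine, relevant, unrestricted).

counts: e: 2, c: 1, d (bound): 1
use order (left to right): e, e, d, c
typing: well-typed at R
ordered: ✗, needs contraction — e ×2
linear: ✗, needs contraction — e ×2
affine: ✗, needs contraction — e ×2
relevant: ✓, none of e, c, d goes unused
unrestricted: ✓, typability at R is all that's needed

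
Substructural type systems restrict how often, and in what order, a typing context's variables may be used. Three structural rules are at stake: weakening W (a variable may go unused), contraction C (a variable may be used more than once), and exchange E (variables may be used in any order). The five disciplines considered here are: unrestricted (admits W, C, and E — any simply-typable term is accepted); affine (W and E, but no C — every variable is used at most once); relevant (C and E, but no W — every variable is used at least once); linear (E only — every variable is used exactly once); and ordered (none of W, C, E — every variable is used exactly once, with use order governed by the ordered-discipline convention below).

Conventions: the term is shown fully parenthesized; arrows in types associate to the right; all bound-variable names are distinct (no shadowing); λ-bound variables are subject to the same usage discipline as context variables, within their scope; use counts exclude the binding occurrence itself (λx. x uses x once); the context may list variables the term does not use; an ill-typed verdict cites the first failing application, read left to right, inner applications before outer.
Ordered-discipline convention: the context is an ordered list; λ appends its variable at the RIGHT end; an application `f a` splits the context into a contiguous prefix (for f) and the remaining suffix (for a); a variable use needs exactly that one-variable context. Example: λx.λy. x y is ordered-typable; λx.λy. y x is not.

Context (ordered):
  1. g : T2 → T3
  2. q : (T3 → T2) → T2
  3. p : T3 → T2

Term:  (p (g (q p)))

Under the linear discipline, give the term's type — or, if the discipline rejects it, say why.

not well-typed under linear — p ×2 used more than once (contraction)
usage: g: 1; q: 1; p: 2
use order (left to right): p, g, q, p
typing: ✓ — T2
summary: ordered ✗; linear ✗; affine ✗; relevant ✓; unrestricted ✓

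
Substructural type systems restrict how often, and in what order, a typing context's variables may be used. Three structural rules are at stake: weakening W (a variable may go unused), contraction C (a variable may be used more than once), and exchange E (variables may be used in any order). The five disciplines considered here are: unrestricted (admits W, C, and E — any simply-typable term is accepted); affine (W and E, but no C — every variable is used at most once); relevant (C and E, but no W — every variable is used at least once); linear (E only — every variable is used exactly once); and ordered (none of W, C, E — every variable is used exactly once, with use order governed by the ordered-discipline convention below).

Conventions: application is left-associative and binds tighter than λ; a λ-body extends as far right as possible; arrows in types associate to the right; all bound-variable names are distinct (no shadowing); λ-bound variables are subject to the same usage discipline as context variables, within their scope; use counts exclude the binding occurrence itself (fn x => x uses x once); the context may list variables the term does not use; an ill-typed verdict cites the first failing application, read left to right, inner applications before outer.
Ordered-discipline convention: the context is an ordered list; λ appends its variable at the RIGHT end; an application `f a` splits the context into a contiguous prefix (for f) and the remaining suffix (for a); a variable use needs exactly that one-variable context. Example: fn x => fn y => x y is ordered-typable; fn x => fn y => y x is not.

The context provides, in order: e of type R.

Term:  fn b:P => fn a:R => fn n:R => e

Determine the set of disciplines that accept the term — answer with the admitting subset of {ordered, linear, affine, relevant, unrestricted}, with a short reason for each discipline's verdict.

admitted by: affine, unrestricted
usage: e=1, b [bound]=0, a [bound]=0, n [bound]=0
use order (left to right): e
typing: the term checks, with type P -> R -> R -> R
ordered: ✗, b, a, n left unused
linear: ✗, b, a, n left unused
affine: ✓, e, b, a, n: no repeats, contraction unneeded
relevant: ✗, b, a, n left unused
unrestricted: ✓, type-checks (P -> R -> R -> R) and nothing is barred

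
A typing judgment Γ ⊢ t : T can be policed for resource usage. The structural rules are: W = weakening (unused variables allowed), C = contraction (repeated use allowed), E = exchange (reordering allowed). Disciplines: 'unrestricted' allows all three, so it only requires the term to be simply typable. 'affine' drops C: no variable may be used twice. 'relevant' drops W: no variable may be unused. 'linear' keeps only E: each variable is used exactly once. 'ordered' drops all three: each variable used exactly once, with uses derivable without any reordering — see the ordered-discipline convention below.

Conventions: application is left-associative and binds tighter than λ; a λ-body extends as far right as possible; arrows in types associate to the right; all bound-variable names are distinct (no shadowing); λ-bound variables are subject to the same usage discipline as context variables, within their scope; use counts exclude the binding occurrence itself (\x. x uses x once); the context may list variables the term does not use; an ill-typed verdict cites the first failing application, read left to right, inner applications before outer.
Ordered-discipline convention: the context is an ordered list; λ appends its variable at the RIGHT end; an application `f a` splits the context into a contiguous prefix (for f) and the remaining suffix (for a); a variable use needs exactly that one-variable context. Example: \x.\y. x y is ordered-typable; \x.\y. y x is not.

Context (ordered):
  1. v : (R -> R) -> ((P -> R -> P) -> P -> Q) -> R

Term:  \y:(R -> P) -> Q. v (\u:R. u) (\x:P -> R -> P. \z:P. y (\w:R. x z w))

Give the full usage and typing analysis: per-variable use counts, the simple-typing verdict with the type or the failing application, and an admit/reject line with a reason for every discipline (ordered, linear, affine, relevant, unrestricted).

usage: v: 1; y [bound]: 1; u [bound]: 1; x [bound]: 1; z [bound]: 1; w [bound]: 1
order of uses: v, u, y, x, z, w
typing: ✓ — ((R -> P) -> Q) -> R
ordered: ✓ — v, y, u, x, z, w: once each, no exchange needed
linear: ✓ — single use per variable (v, y, u, x, z, w)
affine: ✓ — no duplicate uses among v, y, u, x, z, w
relevant: ✓ — every one of v, y, u, x, z, w appears
unrestricted: ✓ — simply typable at ((R -> P) -> Q) -> R; W, C, E all held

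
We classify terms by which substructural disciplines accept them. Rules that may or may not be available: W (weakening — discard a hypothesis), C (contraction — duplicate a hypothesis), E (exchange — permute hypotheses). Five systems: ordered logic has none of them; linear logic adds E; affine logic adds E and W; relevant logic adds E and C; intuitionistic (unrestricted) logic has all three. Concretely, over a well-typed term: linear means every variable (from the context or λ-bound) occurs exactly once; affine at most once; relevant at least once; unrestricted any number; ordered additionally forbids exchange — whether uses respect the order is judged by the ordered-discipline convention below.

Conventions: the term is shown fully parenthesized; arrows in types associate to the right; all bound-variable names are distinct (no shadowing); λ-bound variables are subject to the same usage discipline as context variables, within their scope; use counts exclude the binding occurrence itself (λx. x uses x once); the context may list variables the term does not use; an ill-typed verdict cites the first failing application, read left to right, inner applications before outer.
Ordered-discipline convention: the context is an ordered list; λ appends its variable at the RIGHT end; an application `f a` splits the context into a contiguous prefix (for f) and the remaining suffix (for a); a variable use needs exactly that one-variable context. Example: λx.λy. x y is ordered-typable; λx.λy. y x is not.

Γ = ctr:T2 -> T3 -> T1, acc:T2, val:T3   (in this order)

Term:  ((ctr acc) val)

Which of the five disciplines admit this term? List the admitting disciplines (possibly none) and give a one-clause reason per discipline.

admitted in: ordered, linear, affine, relevant, unrestricted
usage: ctr: 1; acc: 1; val: 1
order of uses: ctr, acc, val
typing: well-typed — term : T1
ordered: ✓ — single-use (ctr, acc, val), ordered derivation ok
linear: ✓ — single use per variable (ctr, acc, val)
affine: ✓ — ctr, acc, val: no repeats, contraction unneeded
relevant: ✓ — ctr, acc, val: all used, weakening unneeded
unrestricted: ✓ — typability at T1 is all that's needed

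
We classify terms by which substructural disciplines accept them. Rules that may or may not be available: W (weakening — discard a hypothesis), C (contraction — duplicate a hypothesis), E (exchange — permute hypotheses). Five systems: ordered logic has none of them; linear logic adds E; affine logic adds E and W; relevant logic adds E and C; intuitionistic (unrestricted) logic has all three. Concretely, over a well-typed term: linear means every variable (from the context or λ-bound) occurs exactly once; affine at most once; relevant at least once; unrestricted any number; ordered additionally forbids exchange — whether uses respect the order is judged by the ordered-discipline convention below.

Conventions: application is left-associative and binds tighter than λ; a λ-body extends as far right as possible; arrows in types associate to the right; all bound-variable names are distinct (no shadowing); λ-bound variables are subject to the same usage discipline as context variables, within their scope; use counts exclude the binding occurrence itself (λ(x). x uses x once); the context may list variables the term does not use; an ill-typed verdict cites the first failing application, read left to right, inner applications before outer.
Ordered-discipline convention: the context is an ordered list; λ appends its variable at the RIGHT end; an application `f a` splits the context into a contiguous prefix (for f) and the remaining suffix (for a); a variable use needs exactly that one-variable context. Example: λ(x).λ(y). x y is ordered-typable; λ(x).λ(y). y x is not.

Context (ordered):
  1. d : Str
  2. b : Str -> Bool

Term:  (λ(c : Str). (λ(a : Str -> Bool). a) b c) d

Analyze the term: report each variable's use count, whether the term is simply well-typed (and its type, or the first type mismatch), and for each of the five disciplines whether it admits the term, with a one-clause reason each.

variable uses: d: 1; b: 1; c [bound]: 1; a [bound]: 1
uses in reading order: a, b, c, d
typing: ✓ — Bool
ordered: ✗, use order a, b, c, d needs exchange
linear: ✓, exactly-once usage across d, b, c, a
affine: ✓, no duplicate uses among d, b, c, a
relevant: ✓, every one of d, b, c, a appears
unrestricted: ✓, simply typable at Bool; W, C, E all held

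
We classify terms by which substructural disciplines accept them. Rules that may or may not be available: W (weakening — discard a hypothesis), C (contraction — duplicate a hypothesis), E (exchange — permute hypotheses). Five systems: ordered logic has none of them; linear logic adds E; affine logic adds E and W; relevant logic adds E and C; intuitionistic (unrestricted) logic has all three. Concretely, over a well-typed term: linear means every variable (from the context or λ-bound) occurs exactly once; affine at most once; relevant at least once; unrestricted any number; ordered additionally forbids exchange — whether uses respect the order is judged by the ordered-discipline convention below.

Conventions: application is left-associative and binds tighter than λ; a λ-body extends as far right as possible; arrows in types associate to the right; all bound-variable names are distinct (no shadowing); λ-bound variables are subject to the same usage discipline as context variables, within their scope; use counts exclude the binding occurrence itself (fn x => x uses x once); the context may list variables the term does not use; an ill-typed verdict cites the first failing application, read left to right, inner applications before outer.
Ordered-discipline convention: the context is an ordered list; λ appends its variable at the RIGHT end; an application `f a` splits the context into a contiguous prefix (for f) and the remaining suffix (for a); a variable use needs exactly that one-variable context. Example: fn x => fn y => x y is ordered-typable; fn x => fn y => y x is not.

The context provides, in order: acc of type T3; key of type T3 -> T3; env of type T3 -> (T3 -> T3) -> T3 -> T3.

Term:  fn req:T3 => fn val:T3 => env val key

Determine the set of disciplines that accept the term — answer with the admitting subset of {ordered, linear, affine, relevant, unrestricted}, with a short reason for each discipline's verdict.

admitted in: affine, unrestricted
counts: acc: 0×, key: 1×, env: 1×, req (bound): 0×, val (bound): 1×
order of uses: env, val, key
typing: ✓ — T3 -> T3 -> T3 -> T3
ordered ✗ (acc, req left unused)
linear ✗ (acc, req left unused)
affine ✓ (no duplicate uses among acc, key, env, req, val)
relevant ✗ (acc, req left unused)
unrestricted ✓ (simply typable at T3 -> T3 -> T3 -> T3; W, C, E all held)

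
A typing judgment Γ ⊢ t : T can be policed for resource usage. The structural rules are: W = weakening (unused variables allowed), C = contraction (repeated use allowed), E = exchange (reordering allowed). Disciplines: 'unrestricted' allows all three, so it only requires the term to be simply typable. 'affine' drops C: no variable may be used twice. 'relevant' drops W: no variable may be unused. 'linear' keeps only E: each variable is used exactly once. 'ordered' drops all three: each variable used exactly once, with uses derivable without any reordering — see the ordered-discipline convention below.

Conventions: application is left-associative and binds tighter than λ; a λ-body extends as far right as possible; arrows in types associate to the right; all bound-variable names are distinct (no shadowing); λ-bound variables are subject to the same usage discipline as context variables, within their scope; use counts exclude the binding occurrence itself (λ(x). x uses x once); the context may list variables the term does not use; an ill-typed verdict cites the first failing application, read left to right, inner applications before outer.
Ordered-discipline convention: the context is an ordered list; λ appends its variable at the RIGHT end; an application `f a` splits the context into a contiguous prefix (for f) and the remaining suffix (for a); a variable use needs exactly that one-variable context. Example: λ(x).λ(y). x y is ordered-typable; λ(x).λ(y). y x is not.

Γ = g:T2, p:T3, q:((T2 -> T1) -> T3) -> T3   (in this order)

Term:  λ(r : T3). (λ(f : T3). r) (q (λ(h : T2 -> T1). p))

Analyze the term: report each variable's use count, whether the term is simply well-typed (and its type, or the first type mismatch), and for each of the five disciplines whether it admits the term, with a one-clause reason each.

usage: g ×0, p ×1, q ×1, r [bound] ×1, f [bound] ×0, h [bound] ×0
use order (left to right): r, q, p
typing: well-typed — term : T3 -> T3
ordered: ✗ — needs weakening: g, f, h unused
linear: ✗ — needs weakening: g, f, h unused
affine: ✓ — none of g, p, q, r, f, h used more than once
relevant: ✗ — needs weakening: g, f, h unused
unrestricted: ✓ — simply typable at T3 -> T3; W, C, E all held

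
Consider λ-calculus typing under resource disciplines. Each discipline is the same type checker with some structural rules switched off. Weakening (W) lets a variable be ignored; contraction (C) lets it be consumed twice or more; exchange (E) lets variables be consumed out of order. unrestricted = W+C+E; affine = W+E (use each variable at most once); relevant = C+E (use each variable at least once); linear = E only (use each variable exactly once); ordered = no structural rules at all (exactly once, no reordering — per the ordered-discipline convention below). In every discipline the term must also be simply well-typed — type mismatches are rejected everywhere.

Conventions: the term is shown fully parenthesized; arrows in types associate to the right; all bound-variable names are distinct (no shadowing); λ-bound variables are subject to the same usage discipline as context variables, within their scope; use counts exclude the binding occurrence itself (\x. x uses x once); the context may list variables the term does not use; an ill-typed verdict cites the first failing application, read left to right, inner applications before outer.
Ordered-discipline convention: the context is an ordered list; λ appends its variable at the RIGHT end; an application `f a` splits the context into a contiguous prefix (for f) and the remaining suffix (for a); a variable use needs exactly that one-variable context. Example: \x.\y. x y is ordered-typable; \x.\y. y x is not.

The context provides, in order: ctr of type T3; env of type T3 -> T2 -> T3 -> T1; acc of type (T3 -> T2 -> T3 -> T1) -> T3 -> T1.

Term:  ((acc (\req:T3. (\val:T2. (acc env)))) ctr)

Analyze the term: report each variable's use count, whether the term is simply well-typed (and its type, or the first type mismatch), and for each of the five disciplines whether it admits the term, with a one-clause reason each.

use counts: ctr=1; env=1; acc=2; req (λ-bound)=0; val (λ-bound)=0
order of uses: acc, acc, env, ctr
typing: well-typed — term : T1
ordered: ✗, needs contraction — acc ×2; unused: req, val — weakening required
linear: ✗, needs contraction — acc ×2; unused: req, val — weakening required
affine: ✗, needs contraction — acc ×2
relevant: ✗, unused: req, val — weakening required
unrestricted: ✓, type-checks (T1) and nothing is barred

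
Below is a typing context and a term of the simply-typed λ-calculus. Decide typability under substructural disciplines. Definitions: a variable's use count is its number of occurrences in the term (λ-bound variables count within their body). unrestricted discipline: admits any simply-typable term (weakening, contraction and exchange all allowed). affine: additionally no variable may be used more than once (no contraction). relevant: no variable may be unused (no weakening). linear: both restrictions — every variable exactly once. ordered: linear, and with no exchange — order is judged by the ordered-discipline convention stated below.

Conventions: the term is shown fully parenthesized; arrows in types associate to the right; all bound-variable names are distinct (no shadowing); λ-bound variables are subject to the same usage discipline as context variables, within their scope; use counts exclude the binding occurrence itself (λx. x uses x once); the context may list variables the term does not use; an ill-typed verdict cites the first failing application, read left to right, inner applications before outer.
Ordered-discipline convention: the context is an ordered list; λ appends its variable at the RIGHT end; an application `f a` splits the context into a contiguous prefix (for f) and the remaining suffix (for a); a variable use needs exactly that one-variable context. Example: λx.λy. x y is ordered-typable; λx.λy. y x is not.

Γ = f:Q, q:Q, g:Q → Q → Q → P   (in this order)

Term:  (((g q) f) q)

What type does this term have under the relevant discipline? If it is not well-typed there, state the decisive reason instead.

term : P
use counts: f ×1, q ×2, g ×1
uses in reading order: g, q, f, q
typing: well-typed at P
per-discipline verdicts: ordered ✗, linear ✗, affine ✗, relevant ✓, unrestricted ✓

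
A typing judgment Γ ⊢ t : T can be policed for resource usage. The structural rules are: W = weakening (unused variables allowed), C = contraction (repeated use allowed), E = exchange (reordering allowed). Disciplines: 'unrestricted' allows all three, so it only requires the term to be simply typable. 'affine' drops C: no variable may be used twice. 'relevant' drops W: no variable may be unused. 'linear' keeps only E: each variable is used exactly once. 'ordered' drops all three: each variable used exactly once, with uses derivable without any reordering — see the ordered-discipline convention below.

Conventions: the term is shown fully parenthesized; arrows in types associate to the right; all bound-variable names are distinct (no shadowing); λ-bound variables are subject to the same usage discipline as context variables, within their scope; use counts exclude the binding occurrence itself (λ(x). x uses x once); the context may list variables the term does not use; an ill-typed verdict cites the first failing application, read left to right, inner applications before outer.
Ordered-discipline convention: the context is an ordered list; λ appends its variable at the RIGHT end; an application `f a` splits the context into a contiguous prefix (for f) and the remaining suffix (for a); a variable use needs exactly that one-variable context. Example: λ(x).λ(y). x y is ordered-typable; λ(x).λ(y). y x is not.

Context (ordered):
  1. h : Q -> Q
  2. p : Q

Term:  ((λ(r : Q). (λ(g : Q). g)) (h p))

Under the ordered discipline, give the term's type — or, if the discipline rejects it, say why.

not well-typed under ordered — needs weakening: r unused
use counts: h ×1; p ×1; r (bound) ×0; g (bound) ×1
order of uses: g, h, p
typing: ✓ — Q -> Q
per-discipline verdicts: ordered ✗, linear ✗, affine ✓, relevant ✗, unrestricted ✓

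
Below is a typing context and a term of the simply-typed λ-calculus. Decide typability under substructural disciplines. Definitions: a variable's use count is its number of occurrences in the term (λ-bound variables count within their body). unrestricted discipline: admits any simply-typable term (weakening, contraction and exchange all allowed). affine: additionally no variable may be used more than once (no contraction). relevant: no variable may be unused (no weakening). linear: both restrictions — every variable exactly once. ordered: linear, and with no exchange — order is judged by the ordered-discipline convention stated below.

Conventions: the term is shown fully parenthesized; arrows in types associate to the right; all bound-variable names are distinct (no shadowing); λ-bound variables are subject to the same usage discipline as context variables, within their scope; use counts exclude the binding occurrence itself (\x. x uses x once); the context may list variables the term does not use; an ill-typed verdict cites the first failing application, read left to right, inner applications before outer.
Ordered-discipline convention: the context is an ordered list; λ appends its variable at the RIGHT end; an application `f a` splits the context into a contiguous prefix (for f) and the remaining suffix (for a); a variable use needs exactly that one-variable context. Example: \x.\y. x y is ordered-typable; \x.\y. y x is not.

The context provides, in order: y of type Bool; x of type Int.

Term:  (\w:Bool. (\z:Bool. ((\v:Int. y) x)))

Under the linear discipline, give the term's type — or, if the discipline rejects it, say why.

not well-typed under linear — w, z, v never used (weakening)
variable uses: y ×1, x ×1, w (λ-bound) ×0, z (λ-bound) ×0, v (λ-bound) ×0
use order (left to right): y, x
typing: ✓ — Bool -> Bool -> Bool
all disciplines: ordered ✗, linear ✗, affine ✓, relevant ✗, unrestricted ✓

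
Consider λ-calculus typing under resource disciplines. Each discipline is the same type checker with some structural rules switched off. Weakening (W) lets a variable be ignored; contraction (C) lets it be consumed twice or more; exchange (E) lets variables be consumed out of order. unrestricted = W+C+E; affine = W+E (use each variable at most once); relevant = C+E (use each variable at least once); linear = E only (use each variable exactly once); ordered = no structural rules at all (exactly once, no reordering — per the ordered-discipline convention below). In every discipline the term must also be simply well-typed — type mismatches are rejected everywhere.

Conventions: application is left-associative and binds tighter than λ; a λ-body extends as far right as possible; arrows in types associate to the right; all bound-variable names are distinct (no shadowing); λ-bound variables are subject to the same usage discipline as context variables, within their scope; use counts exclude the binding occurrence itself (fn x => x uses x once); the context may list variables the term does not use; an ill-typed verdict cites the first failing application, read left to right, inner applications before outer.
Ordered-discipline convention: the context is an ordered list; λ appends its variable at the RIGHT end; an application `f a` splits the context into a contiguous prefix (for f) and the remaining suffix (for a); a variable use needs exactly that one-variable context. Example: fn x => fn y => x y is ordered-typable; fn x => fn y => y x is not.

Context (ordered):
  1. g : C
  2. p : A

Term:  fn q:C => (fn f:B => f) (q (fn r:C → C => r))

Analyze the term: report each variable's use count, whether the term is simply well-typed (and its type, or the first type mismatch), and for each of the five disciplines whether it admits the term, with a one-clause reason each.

counts: g: 0×; p: 0×; q [bound]: 1×; f [bound]: 1×; r [bound]: 1×
use order (left to right): f, q, r
typing: ill-typed: non-function type C applied to an argument
ordered ✗ (the type mismatch rejects it)
linear ✗ (not simply typable)
affine ✗ (fails simple typing)
relevant ✗ (a type mismatch blocks all five)
unrestricted ✗ (the type mismatch rejects it)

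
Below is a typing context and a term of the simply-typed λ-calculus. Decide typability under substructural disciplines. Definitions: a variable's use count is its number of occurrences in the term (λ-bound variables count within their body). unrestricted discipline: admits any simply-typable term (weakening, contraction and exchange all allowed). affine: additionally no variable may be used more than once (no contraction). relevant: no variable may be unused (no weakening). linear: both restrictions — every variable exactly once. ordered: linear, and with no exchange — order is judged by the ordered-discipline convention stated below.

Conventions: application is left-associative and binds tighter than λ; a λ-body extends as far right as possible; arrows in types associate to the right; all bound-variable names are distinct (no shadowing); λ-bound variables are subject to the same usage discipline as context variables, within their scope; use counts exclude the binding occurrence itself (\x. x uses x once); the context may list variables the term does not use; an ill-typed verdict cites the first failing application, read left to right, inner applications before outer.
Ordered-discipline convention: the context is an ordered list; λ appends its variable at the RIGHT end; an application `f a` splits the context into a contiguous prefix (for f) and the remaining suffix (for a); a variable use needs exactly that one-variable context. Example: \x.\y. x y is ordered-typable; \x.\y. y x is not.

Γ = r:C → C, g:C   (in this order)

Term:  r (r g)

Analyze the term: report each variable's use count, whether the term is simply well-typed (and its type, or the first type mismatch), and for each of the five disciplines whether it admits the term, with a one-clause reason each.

counts: r ×2; g ×1
order of uses: r, r, g
typing: well-typed — term : C
ordered ✗ (needs contraction — r ×2)
linear ✗ (needs contraction — r ×2)
affine ✗ (needs contraction — r ×2)
relevant ✓ (at least one use each (r, g))
unrestricted ✓ (well-typed at C; no restrictions here)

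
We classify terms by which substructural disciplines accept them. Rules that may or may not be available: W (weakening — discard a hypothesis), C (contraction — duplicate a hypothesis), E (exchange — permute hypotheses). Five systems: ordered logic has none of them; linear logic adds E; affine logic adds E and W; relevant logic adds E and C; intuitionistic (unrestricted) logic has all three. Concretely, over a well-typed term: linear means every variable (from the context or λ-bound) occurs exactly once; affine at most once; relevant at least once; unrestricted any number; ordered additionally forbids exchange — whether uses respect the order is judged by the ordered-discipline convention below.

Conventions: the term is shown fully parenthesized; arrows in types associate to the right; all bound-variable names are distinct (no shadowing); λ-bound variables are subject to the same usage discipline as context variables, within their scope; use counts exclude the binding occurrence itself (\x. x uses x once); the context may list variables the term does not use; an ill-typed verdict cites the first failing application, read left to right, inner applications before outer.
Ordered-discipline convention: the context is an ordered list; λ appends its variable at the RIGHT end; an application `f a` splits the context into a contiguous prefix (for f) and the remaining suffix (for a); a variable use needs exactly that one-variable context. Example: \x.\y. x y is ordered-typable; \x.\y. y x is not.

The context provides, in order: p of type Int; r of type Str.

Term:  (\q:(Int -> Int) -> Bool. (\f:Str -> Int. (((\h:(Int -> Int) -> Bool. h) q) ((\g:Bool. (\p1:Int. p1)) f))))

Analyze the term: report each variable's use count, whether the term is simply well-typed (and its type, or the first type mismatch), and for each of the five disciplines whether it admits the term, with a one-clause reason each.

use counts: p=0, r=0, q (λ-bound)=1, f (λ-bound)=1, h (λ-bound)=1, g (λ-bound)=0, p1 (λ-bound)=1
uses in reading order: h, q, p1, f
typing: ill-typed: a function awaiting Bool gets Str -> Int
ordered: ✗ — not simply typable
linear: ✗ — fails simple typing
affine: ✗ — a type mismatch blocks all five
relevant: ✗ — the type mismatch rejects it
unrestricted: ✗ — not simply typable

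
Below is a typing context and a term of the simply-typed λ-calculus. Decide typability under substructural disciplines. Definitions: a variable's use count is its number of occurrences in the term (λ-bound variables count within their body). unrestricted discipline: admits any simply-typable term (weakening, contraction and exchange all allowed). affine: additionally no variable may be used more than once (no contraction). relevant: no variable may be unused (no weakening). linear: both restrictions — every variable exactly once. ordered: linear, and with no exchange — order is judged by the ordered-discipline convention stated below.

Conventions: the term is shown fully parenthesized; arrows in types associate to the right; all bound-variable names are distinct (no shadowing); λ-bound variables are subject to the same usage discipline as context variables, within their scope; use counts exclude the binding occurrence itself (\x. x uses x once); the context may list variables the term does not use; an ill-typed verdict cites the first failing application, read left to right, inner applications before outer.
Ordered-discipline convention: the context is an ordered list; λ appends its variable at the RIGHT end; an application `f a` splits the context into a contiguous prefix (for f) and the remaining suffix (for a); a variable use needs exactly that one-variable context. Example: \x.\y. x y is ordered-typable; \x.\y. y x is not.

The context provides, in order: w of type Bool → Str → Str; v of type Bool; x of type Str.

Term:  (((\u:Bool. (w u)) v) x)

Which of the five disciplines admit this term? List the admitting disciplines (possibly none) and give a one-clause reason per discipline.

admitted by: ordered, linear, affine, relevant, unrestricted
usage: w=1; v=1; x=1; u (bound)=1
uses in reading order: w, u, v, x
typing: well-typed — term : Str
ordered: ✓, w, v, x, u once each; derivable with no W/C/E
linear: ✓, each of w, v, x, u used exactly once
affine: ✓, w, v, x, u: no repeats, contraction unneeded
relevant: ✓, at least one use each (w, v, x, u)
unrestricted: ✓, simply typable at Str; W, C, E all held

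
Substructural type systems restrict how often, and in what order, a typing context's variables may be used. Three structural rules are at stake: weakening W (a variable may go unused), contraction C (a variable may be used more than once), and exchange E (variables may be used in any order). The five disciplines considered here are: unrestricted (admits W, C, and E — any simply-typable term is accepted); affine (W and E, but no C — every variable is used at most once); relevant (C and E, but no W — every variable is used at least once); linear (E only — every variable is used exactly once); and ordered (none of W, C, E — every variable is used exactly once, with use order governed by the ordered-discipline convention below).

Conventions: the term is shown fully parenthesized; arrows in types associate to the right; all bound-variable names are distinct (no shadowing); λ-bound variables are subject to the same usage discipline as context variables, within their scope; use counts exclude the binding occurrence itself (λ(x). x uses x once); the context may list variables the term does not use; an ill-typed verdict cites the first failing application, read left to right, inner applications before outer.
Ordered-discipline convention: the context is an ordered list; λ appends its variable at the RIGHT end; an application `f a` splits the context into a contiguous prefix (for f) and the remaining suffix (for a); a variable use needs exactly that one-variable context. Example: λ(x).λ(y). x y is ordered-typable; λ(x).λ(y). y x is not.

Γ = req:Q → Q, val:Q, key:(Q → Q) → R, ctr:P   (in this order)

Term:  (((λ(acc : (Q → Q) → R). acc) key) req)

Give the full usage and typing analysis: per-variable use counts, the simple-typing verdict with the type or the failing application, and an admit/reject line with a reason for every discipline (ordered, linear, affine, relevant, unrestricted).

counts: req ×1, val ×0, key ×1, ctr ×0, acc (bound) ×1
use order (left to right): acc, key, req
typing: well-typed — term : R
ordered: ✗ — needs weakening: val, ctr unused
linear: ✗ — needs weakening: val, ctr unused
affine: ✓ — at most one use each (req, val, key, ctr, acc)
relevant: ✗ — needs weakening: val, ctr unused
unrestricted: ✓ — typability at R is all that's needed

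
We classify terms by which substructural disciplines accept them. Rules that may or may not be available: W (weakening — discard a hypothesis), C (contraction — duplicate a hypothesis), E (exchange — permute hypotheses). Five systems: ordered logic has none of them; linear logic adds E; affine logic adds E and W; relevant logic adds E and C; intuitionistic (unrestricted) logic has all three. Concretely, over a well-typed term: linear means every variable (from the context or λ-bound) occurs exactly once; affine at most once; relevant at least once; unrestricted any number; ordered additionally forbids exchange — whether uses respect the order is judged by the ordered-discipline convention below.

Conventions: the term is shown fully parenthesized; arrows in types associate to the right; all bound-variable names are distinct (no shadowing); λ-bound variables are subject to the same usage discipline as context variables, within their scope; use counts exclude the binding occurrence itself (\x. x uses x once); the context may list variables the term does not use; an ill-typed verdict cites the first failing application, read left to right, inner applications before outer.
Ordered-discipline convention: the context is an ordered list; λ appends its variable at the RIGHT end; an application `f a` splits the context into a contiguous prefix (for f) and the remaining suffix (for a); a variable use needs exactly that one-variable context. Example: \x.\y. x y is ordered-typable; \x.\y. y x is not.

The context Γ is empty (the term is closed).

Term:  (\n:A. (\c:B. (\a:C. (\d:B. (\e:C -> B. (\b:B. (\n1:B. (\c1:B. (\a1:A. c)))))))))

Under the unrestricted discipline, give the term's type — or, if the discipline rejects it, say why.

term : A -> B -> C -> B -> (C -> B) -> B -> B -> B -> A -> B
variable uses: n [bound]: 0×; c [bound]: 1×; a [bound]: 0×; d [bound]: 0×; e [bound]: 0×; b [bound]: 0×; n1 [bound]: 0×; c1 [bound]: 0×; a1 [bound]: 0×
left-to-right use order: c
typing: the term checks, with type A -> B -> C -> B -> (C -> B) -> B -> B -> B -> A -> B
across the five disciplines: ordered ✗ · linear ✗ · affine ✓ · relevant ✗ · unrestricted ✓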